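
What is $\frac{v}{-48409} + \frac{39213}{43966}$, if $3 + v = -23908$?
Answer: $\frac{2949533143}{2128350094} \approx 1.3858$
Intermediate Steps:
$v = -23911$ ($v = -3 - 23908 = -23911$)
$\frac{v}{-48409} + \frac{39213}{43966} = - \frac{23911}{-48409} + \frac{39213}{43966} = \left(-23911\right) \left(- \frac{1}{48409}\right) + 39213 \cdot \frac{1}{43966} = \frac{23911}{48409} + \frac{39213}{43966} = \frac{2949533143}{2128350094}$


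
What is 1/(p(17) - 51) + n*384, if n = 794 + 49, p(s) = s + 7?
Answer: 8740223/27 ≈ 3.2371e+5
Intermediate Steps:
p(s) = 7 + s
n = 843
1/(p(17) - 51) + n*384 = 1/((7 + 17) - 51) + 843*384 = 1/(24 - 51) + 323712 = 1/(-27) + 323712 = -1/27 + 323712 = 8740223/27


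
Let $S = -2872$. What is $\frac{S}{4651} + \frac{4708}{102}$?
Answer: $\frac{10801982}{237201} \approx 45.539$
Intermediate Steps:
$\frac{S}{4651} + \frac{4708}{102} = - \frac{2872}{4651} + \frac{4708}{102} = \left(-2872\right) \frac{1}{4651} + 4708 \cdot \frac{1}{102} = - \frac{2872}{4651} + \frac{2354}{51} = \frac{10801982}{237201}$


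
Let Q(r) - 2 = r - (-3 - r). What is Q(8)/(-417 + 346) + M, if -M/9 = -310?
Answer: 198069/71 ≈ 2789.7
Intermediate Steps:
M = 2790 (M = -9*(-310) = 2790)
Q(r) = 5 + 2*r (Q(r) = 2 + (r - (-3 - r)) = 2 + (r + (3 + r)) = 2 + (3 + 2*r) = 5 + 2*r)
Q(8)/(-417 + 346) + M = (5 + 2*8)/(-417 + 346) + 2790 = (5 + 16)/(-71) + 2790 = -1/71*21 + 2790 = -21/71 + 2790 = 198069/71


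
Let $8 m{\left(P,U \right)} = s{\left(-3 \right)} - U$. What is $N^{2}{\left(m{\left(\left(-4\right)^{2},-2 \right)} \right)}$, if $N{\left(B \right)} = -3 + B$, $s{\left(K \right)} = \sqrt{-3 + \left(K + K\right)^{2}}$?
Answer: $\frac{\left(22 - \sqrt{33}\right)^{2}}{64} \approx 4.1287$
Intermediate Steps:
$s{\left(K \right)} = \sqrt{-3 + 4 K^{2}}$ ($s{\left(K \right)} = \sqrt{-3 + \left(2 K\right)^{2}} = \sqrt{-3 + 4 K^{2}}$)
$m{\left(P,U \right)} = - \frac{U}{8} + \frac{\sqrt{33}}{8}$ ($m{\left(P,U \right)} = \frac{\sqrt{-3 + 4 \left(-3\right)^{2}} - U}{8} = \frac{\sqrt{-3 + 4 \cdot 9} - U}{8} = \frac{\sqrt{-3 + 36} - U}{8} = \frac{\sqrt{33} - U}{8} = - \frac{U}{8} + \frac{\sqrt{33}}{8}$)
$N^{2}{\left(m{\left(\left(-4\right)^{2},-2 \right)} \right)} = \left(-3 - \left(- \frac{1}{4} - \frac{\sqrt{33}}{8}\right)\right)^{2} = \left(-3 + \left(\frac{1}{4} + \frac{\sqrt{33}}{8}\right)\right)^{2} = \left(- \frac{11}{4} + \frac{\sqrt{33}}{8}\right)^{2}$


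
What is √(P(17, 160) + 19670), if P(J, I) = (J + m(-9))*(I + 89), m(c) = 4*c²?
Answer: √104579 ≈ 323.39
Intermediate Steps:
P(J, I) = (89 + I)*(324 + J) (P(J, I) = (J + 4*(-9)²)*(I + 89) = (J + 4*81)*(89 + I) = (J + 324)*(89 + I) = (324 + J)*(89 + I) = (89 + I)*(324 + J))
√(P(17, 160) + 19670) = √((28836 + 89*17 + 324*160 + 160*17) + 19670) = √((28836 + 1513 + 51840 + 2720) + 19670) = √(84909 + 19670) = √104579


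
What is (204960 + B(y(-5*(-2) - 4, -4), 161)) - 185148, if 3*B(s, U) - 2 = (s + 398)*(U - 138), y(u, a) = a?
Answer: 68500/3 ≈ 22833.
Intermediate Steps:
B(s, U) = 2/3 + (-138 + U)*(398 + s)/3 (B(s, U) = 2/3 + ((s + 398)*(U - 138))/3 = 2/3 + ((398 + s)*(-138 + U))/3 = 2/3 + ((-138 + U)*(398 + s))/3 = 2/3 + (-138 + U)*(398 + s)/3)
(204960 + B(y(-5*(-2) - 4, -4), 161)) - 185148 = (204960 + (-54922/3 - 46*(-4) + (398/3)*161 + (1/3)*161*(-4))) - 185148 = (204960 + (-54922/3 + 184 + 64078/3 - 644/3)) - 185148 = (204960 + 9064/3) - 185148 = 623944/3 - 185148 = 68500/3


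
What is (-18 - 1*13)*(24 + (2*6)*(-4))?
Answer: 744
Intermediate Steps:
(-18 - 1*13)*(24 + (2*6)*(-4)) = (-18 - 13)*(24 + 12*(-4)) = -31*(24 - 48) = -31*(-24) = 744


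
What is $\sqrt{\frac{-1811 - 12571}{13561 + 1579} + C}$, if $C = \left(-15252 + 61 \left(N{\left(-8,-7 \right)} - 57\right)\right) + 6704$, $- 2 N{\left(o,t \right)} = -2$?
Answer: $\frac{11 i \sqrt{5666531070}}{7570} \approx 109.38 i$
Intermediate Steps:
$N{\left(o,t \right)} = 1$ ($N{\left(o,t \right)} = \left(- \frac{1}{2}\right) \left(-2\right) = 1$)
$C = -11964$ ($C = \left(-15252 + 61 \left(1 - 57\right)\right) + 6704 = \left(-15252 + 61 \left(-56\right)\right) + 6704 = \left(-15252 - 3416\right) + 6704 = -18668 + 6704 = -11964$)
$\sqrt{\frac{-1811 - 12571}{13561 + 1579} + C} = \sqrt{\frac{-1811 - 12571}{13561 + 1579} - 11964} = \sqrt{\frac{-1811 - 12571}{15140} - 11964} = \sqrt{\left(-1811 - 12571\right) \frac{1}{15140} - 11964} = \sqrt{\left(-14382\right) \frac{1}{15140} - 11964} = \sqrt{- \frac{7191}{7570} - 11964} = \sqrt{- \frac{90574671}{7570}} = \frac{11 i \sqrt{5666531070}}{7570}$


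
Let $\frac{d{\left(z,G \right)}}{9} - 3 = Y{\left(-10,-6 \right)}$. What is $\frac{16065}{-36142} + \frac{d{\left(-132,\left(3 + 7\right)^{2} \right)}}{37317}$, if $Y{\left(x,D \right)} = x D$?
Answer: $- \frac{1621863}{3777902} \approx -0.4293$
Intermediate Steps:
$Y{\left(x,D \right)} = D x$
$d{\left(z,G \right)} = 567$ ($d{\left(z,G \right)} = 27 + 9 \left(\left(-6\right) \left(-10\right)\right) = 27 + 9 \cdot 60 = 27 + 540 = 567$)
$\frac{16065}{-36142} + \frac{d{\left(-132,\left(3 + 7\right)^{2} \right)}}{37317} = \frac{16065}{-36142} + \frac{567}{37317} = 16065 \left(- \frac{1}{36142}\right) + 567 \cdot \frac{1}{37317} = - \frac{945}{2126} + \frac{27}{1777} = - \frac{1621863}{3777902}$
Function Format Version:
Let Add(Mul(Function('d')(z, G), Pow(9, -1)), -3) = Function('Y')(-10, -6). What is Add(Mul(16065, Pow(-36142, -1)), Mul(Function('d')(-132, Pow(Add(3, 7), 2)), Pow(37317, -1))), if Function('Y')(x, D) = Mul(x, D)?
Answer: Rational(-1621863, 3777902) ≈ -0.42930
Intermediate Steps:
Function('Y')(x, D) = Mul(D, x)
Function('d')(z, G) = 567 (Function('d')(z, G) = Add(27, Mul(9, Mul(-6, -10))) = Add(27, Mul(9, 60)) = Add(27, 540) = 567)
Add(Mul(16065, Pow(-36142, -1)), Mul(Function('d')(-132, Pow(Add(3, 7), 2)), Pow(37317, -1))) = Add(Mul(16065, Pow(-36142, -1)), Mul(567, Pow(37317, -1))) = Add(Mul(16065, Rational(-1, 36142)), Mul(567, Rational(1, 37317))) = Add(Rational(-945, 2126), Rational(27, 1777)) = Rational(-1621863, 3777902)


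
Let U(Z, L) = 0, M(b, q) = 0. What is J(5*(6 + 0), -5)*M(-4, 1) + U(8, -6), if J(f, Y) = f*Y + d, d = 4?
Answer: 0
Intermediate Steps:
J(f, Y) = 4 + Y*f (J(f, Y) = f*Y + 4 = Y*f + 4 = 4 + Y*f)
J(5*(6 + 0), -5)*M(-4, 1) + U(8, -6) = (4 - 25*(6 + 0))*0 + 0 = (4 - 25*6)*0 + 0 = (4 - 5*30)*0 + 0 = (4 - 150)*0 + 0 = -146*0 + 0 = 0 + 0 = 0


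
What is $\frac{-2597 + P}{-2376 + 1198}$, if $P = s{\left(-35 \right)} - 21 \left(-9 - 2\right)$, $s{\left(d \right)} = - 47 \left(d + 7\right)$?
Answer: $\frac{525}{589} \approx 0.89134$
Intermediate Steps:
$s{\left(d \right)} = -329 - 47 d$ ($s{\left(d \right)} = - 47 \left(7 + d\right) = -329 - 47 d$)
$P = 1547$ ($P = \left(-329 - -1645\right) - 21 \left(-9 - 2\right) = \left(-329 + 1645\right) - -231 = 1316 + 231 = 1547$)
$\frac{-2597 + P}{-2376 + 1198} = \frac{-2597 + 1547}{-2376 + 1198} = - \frac{1050}{-1178} = \left(-1050\right) \left(- \frac{1}{1178}\right) = \frac{525}{589}$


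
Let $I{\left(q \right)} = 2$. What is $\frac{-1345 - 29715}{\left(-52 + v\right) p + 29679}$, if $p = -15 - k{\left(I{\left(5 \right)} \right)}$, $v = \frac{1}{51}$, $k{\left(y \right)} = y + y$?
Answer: $- \frac{792030}{781999} \approx -1.0128$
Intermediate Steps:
$k{\left(y \right)} = 2 y$
$v = \frac{1}{51} \approx 0.019608$
$p = -19$ ($p = -15 - 2 \cdot 2 = -15 - 4 = -19$)
$\frac{-1345 - 29715}{\left(-52 + v\right) p + 29679} = \frac{-1345 - 29715}{\left(-52 + \frac{1}{51}\right) \left(-19\right) + 29679} = - \frac{31060}{\left(- \frac{2651}{51}\right) \left(-19\right) + 29679} = - \frac{31060}{\frac{50369}{51} + 29679} = - \frac{31060}{\frac{1563998}{51}} = \left(-31060\right) \frac{51}{1563998} = - \frac{792030}{781999}$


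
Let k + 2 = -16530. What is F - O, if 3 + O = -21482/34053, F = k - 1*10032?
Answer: -904460251/34053 ≈ -26560.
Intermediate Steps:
k = -16532 (k = -2 - 16530 = -16532)
F = -26564 (F = -16532 - 1*10032 = -16532 - 10032 = -26564)
O = -123641/34053 (O = -3 - 21482/34053 = -123641/34053 ≈ -3.6308)
F - O = -26564 - 1*(-123641/34053) = -26564 + 123641/34053 = -904460251/34053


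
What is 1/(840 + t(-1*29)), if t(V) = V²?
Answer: 1/1681 ≈ 0.00059488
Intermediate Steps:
1/(840 + t(-1*29)) = 1/(840 + (-1*29)²) = 1/(840 + (-29)²) = 1/(840 + 841) = 1/1681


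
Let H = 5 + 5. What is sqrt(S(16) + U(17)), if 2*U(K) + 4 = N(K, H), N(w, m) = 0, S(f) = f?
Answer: sqrt(14) ≈ 3.7417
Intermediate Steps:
H = 10
U(K) = -2 (U(K) = -2 + (1/2)*0 = -2 + 0 = -2)
sqrt(S(16) + U(17)) = sqrt(16 - 2) = sqrt(14)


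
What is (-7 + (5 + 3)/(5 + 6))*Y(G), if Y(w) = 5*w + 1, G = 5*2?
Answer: -3519/11 ≈ -319.91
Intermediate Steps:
G = 10
Y(w) = 1 + 5*w
(-7 + (5 + 3)/(5 + 6))*Y(G) = (-7 + (5 + 3)/(5 + 6))*(1 + 5*10) = (-7 + 8/11)*(1 + 50) = (-7 + 8*(1/11))*51 = (-7 + 8/11)*51 = -69/11*51 = -3519/11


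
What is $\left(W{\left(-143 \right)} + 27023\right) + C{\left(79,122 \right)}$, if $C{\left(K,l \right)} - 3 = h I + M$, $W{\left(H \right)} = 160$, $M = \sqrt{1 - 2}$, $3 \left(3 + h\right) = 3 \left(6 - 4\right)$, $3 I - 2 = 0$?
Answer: $\frac{81556}{3} + i \approx 27185.0 + 1.0 i$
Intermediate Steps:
$I = \frac{2}{3}$ ($I = \frac{2}{3} + \frac{1}{3} \cdot 0 = \frac{2}{3} + 0 = \frac{2}{3} \approx 0.66667$)
$h = -1$ ($h = -3 + \frac{3 \left(6 - 4\right)}{3} = -3 + \frac{3 \cdot 2}{3} = -3 + \frac{1}{3} \cdot 6 = -3 + 2 = -1$)
$M = i$ ($M = \sqrt{-1} = i \approx 1.0 i$)
$C{\left(K,l \right)} = \frac{7}{3} + i$ ($C{\left(K,l \right)} = 3 + \left(\left(-1\right) \frac{2}{3} + i\right) = 3 - \left(\frac{2}{3} - i\right) = \frac{7}{3} + i$)
$\left(W{\left(-143 \right)} + 27023\right) + C{\left(79,122 \right)} = \left(160 + 27023\right) + \left(\frac{7}{3} + i\right) = 27183 + \left(\frac{7}{3} + i\right) = \frac{81556}{3} + i$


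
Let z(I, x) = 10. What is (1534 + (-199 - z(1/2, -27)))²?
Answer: 1755625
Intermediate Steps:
(1534 + (-199 - z(1/2, -27)))² = (1534 + (-199 - 1*10))² = (1534 + (-199 - 10))² = (1534 - 209)² = 1325² = 1755625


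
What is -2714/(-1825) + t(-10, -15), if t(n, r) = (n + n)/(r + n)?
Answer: 4174/1825 ≈ 2.2871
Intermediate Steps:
t(n, r) = 2*n/(n + r) (t(n, r) = (2*n)/(n + r) = 2*n/(n + r))
-2714/(-1825) + t(-10, -15) = -2714/(-1825) + 2*(-10)/(-10 - 15) = -2714*(-1/1825) + 2*(-10)/(-25) = 2714/1825 + 2*(-10)*(-1/25) = 2714/1825 + ⅘ = 4174/1825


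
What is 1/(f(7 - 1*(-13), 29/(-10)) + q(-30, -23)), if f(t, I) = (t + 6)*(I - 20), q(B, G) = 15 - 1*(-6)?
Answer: -5/2872 ≈ -0.0017409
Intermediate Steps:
q(B, G) = 21 (q(B, G) = 15 + 6 = 21)
f(t, I) = (-20 + I)*(6 + t) (f(t, I) = (6 + t)*(-20 + I) = (-20 + I)*(6 + t))
1/(f(7 - 1*(-13), 29/(-10)) + q(-30, -23)) = 1/((-120 - 20*(7 - 1*(-13)) + 6*(29/(-10)) + (29/(-10))*(7 - 1*(-13))) + 21) = 1/((-120 - 20*(7 + 13) + 6*(29*(-1/10)) + (29*(-1/10))*(7 + 13)) + 21) = 1/((-120 - 20*20 + 6*(-29/10) - 29/10*20) + 21) = 1/((-120 - 400 - 87/5 - 58) + 21) = 1/(-2977/5 + 21) = 1/(-2872/5) = -5/2872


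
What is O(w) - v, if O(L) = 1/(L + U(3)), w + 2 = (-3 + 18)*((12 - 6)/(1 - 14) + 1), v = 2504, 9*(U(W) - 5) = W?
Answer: -1114241/445 ≈ -2503.9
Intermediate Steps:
U(W) = 5 + W/9
w = 79/13 (w = -2 + (-3 + 18)*((12 - 6)/(1 - 14) + 1) = -2 + 15*(6/(-13) + 1) = -2 + 15*(6*(-1/13) + 1) = -2 + 15*(-6/13 + 1) = -2 + 15*(7/13) = -2 + 105/13 = 79/13 ≈ 6.0769)
O(L) = 1/(16/3 + L) (O(L) = 1/(L + (5 + (⅑)*3)) = 1/(L + (5 + ⅓)) = 1/(L + 16/3) = 1/(16/3 + L))
O(w) - v = 3/(16 + 3*(79/13)) - 1*2504 = 3/(16 + 237/13) - 2504 = 3/(445/13) - 2504 = 3*(13/445) - 2504 = 39/445 - 2504 = -1114241/445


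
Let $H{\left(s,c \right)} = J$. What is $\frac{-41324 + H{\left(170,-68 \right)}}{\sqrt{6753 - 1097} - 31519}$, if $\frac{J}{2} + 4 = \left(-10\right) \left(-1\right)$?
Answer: $\frac{1302112928}{993441705} + \frac{82624 \sqrt{1414}}{993441705} \approx 1.3138$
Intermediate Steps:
$J = 12$ ($J = -8 + 2 \left(\left(-10\right) \left(-1\right)\right) = -8 + 2 \cdot 10 = -8 + 20 = 12$)
$H{\left(s,c \right)} = 12$
$\frac{-41324 + H{\left(170,-68 \right)}}{\sqrt{6753 - 1097} - 31519} = \frac{-41324 + 12}{\sqrt{6753 - 1097} - 31519} = - \frac{41312}{\sqrt{5656} - 31519} = - \frac{41312}{2 \sqrt{1414} - 31519} = - \frac{41312}{-31519 + 2 \sqrt{1414}}$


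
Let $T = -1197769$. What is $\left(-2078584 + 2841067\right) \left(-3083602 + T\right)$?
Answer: $-3264472604193$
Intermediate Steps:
$\left(-2078584 + 2841067\right) \left(-3083602 + T\right) = \left(-2078584 + 2841067\right) \left(-3083602 - 1197769\right) = 762483 \left(-4281371\right) = -3264472604193$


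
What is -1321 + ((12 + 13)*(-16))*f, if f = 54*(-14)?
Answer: 301079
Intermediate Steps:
f = -756
-1321 + ((12 + 13)*(-16))*f = -1321 + ((12 + 13)*(-16))*(-756) = -1321 + (25*(-16))*(-756) = -1321 - 400*(-756) = -1321 + 302400 = 301079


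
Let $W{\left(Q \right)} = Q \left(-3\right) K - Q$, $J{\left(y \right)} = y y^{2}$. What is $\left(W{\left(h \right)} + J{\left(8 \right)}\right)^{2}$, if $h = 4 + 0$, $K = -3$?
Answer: $295936$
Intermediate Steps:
$J{\left(y \right)} = y^{3}$
$h = 4$
$W{\left(Q \right)} = 8 Q$ ($W{\left(Q \right)} = Q \left(-3\right) \left(-3\right) - Q = - 3 Q \left(-3\right) - Q = 9 Q - Q = 8 Q$)
$\left(W{\left(h \right)} + J{\left(8 \right)}\right)^{2} = \left(8 \cdot 4 + 8^{3}\right)^{2} = \left(32 + 512\right)^{2} = 544^{2} = 295936$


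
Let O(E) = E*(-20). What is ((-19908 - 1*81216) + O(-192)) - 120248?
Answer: -217532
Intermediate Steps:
O(E) = -20*E
((-19908 - 1*81216) + O(-192)) - 120248 = ((-19908 - 1*81216) - 20*(-192)) - 120248 = ((-19908 - 81216) + 3840) - 120248 = (-101124 + 3840) - 120248 = -97284 - 120248 = -217532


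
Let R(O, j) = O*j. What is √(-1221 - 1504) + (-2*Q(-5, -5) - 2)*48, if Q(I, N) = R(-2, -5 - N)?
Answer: -96 + 5*I*√109 ≈ -96.0 + 52.202*I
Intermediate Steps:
Q(I, N) = 10 + 2*N (Q(I, N) = -2*(-5 - N) = 10 + 2*N)
√(-1221 - 1504) + (-2*Q(-5, -5) - 2)*48 = √(-1221 - 1504) + (-2*(10 + 2*(-5)) - 2)*48 = √(-2725) + (-2*(10 - 10) - 2)*48 = 5*I*√109 + (-2*0 - 2)*48 = 5*I*√109 + (0 - 2)*48 = 5*I*√109 - 2*48 = 5*I*√109 - 96 = -96 + 5*I*√109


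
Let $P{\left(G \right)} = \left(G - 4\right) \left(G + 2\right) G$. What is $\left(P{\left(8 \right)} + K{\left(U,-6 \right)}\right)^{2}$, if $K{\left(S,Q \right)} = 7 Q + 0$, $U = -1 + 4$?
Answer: $77284$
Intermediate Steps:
$U = 3$
$K{\left(S,Q \right)} = 7 Q$
$P{\left(G \right)} = G \left(-4 + G\right) \left(2 + G\right)$ ($P{\left(G \right)} = \left(-4 + G\right) \left(2 + G\right) G = G \left(-4 + G\right) \left(2 + G\right)$)
$\left(P{\left(8 \right)} + K{\left(U,-6 \right)}\right)^{2} = \left(8 \left(-8 + 8^{2} - 16\right) + 7 \left(-6\right)\right)^{2} = \left(8 \left(-8 + 64 - 16\right) - 42\right)^{2} = \left(8 \cdot 40 - 42\right)^{2} = \left(320 - 42\right)^{2} = 278^{2} = 77284$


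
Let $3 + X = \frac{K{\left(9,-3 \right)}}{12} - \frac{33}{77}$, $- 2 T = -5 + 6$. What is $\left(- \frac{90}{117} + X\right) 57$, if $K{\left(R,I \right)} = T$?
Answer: $- \frac{175921}{728} \approx -241.65$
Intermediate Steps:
$T = - \frac{1}{2}$ ($T = - \frac{-5 + 6}{2} = \left(- \frac{1}{2}\right) 1 = - \frac{1}{2} \approx -0.5$)
$K{\left(R,I \right)} = - \frac{1}{2}$
$X = - \frac{583}{168}$ ($X = -3 - \left(\frac{1}{24} + \frac{3}{7}\right) = -3 - \frac{79}{168} = - \frac{583}{168} \approx -3.4702$)
$\left(- \frac{90}{117} + X\right) 57 = \left(- \frac{90}{117} - \frac{583}{168}\right) 57 = \left(\left(-90\right) \frac{1}{117} - \frac{583}{168}\right) 57 = \left(- \frac{10}{13} - \frac{583}{168}\right) 57 = \left(- \frac{9259}{2184}\right) 57 = - \frac{175921}{728}$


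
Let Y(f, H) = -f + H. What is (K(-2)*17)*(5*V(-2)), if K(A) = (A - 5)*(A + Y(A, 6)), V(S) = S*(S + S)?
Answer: -28560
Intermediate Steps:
Y(f, H) = H - f
V(S) = 2*S² (V(S) = S*(2*S) = 2*S²)
K(A) = -30 + 6*A (K(A) = (A - 5)*(A + (6 - A)) = (-5 + A)*6 = -30 + 6*A)
(K(-2)*17)*(5*V(-2)) = ((-30 + 6*(-2))*17)*(5*(2*(-2)²)) = ((-30 - 12)*17)*(5*(2*4)) = (-42*17)*(5*8) = -714*40 = -28560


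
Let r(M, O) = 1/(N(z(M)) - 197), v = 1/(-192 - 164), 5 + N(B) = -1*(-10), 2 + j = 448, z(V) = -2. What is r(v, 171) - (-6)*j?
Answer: 513791/192 ≈ 2676.0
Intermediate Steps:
j = 446 (j = -2 + 448 = 446)
N(B) = 5 (N(B) = -5 - 1*(-10) = -5 + 10 = 5)
v = -1/356 (v = 1/(-356) = -1/356 ≈ -0.0028090)
r(M, O) = -1/192 (r(M, O) = 1/(5 - 197) = 1/(-192) = -1/192)
r(v, 171) - (-6)*j = -1/192 - (-6)*446 = -1/192 - 1*(-2676) = -1/192 + 2676 = 513791/192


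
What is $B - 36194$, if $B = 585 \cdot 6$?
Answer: $-32684$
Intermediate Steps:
$B = 3510$
$B - 36194 = 3510 - 36194 = -32684$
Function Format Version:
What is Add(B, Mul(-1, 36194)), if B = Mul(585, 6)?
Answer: -32684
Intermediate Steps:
B = 3510
Add(B, Mul(-1, 36194)) = Add(3510, Mul(-1, 36194)) = Add(3510, -36194) = -32684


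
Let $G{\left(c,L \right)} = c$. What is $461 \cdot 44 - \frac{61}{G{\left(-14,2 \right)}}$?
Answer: $\frac{284037}{14} \approx 20288.0$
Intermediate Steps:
$461 \cdot 44 - \frac{61}{G{\left(-14,2 \right)}} = 461 \cdot 44 - \frac{61}{-14} = 20284 - - \frac{61}{14} = 20284 + \frac{61}{14} = \frac{284037}{14}$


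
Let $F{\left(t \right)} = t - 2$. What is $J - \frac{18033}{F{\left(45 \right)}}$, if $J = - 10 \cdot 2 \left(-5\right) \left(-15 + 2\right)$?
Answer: $- \frac{73933}{43} \approx -1719.4$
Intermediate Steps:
$F{\left(t \right)} = -2 + t$
$J = -1300$ ($J = \left(-10\right) \left(-10\right) \left(-13\right) = 100 \left(-13\right) = -1300$)
$J - \frac{18033}{F{\left(45 \right)}} = -1300 - \frac{18033}{-2 + 45} = -1300 - \frac{18033}{43} = - \frac{73933}{43}$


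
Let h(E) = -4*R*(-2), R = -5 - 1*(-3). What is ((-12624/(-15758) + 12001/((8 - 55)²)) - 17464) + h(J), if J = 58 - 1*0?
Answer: -304125849193/17404711 ≈ -17474.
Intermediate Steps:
R = -2 (R = -5 + 3 = -2)
J = 58 (J = 58 + 0 = 58)
h(E) = -16 (h(E) = -4*(-2)*(-2) = 8*(-2) = -16)
((-12624/(-15758) + 12001/((8 - 55)²)) - 17464) + h(J) = ((-12624/(-15758) + 12001/((8 - 55)²)) - 17464) - 16 = ((-12624*(-1/15758) + 12001/((-47)²)) - 17464) - 16 = ((6312/7879 + 12001/2209) - 17464) - 16 = (108499087/17404711 - 17464) - 16 = -303847373817/17404711 - 16 = -304125849193/17404711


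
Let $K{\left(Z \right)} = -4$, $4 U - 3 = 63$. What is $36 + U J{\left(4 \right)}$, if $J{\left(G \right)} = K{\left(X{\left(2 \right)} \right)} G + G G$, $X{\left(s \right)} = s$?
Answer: $36$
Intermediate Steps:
$U = \frac{33}{2}$ ($U = \frac{3}{4} + \frac{1}{4} \cdot 63 = \frac{3}{4} + \frac{63}{4} = \frac{33}{2} \approx 16.5$)
$J{\left(G \right)} = G^{2} - 4 G$ ($J{\left(G \right)} = - 4 G + G G = - 4 G + G^{2} = G^{2} - 4 G$)
$36 + U J{\left(4 \right)} = 36 + \frac{33 \cdot 4 \left(-4 + 4\right)}{2} = 36 + \frac{33 \cdot 4 \cdot 0}{2} = 36 + \frac{33}{2} \cdot 0 = 36 + 0 = 36$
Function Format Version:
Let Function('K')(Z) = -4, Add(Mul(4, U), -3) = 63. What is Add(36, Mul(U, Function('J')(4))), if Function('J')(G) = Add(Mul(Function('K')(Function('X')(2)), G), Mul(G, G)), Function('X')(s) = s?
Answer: 36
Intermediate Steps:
U = Rational(33, 2) (U = Add(Rational(3, 4), Mul(Rational(1, 4), 63)) = Add(Rational(3, 4), Rational(63, 4)) = Rational(33, 2) ≈ 16.500)
Function('J')(G) = Add(Pow(G, 2), Mul(-4, G)) (Function('J')(G) = Add(Mul(-4, G), Mul(G, G)) = Add(Mul(-4, G), Pow(G, 2)) = Add(Pow(G, 2), Mul(-4, G)))
Add(36, Mul(U, Function('J')(4))) = Add(36, Mul(Rational(33, 2), Mul(4, Add(-4, 4)))) = Add(36, Mul(Rational(33, 2), Mul(4, 0))) = Add(36, Mul(Rational(33, 2), 0)) = Add(36, 0) = 36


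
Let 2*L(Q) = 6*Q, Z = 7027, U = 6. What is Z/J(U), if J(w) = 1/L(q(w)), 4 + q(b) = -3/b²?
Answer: -344323/4 ≈ -86081.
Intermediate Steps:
q(b) = -4 - 3/b²
L(Q) = 3*Q (L(Q) = (6*Q)/2 = 3*Q)
J(w) = 1/(-12 - 9/w²) (J(w) = 1/(3*(-4 - 3/w²)) = 1/(-12 - 9/w²))
Z/J(U) = 7027/((-1*6²/(9 + 12*6²))) = 7027/((-1*36/(9 + 12*36))) = 7027/((-1*36/(9 + 432))) = 7027/((-1*36/441)) = 7027/((-1*36*1/441)) = 7027/(-4/49) = 7027*(-49/4) = -344323/4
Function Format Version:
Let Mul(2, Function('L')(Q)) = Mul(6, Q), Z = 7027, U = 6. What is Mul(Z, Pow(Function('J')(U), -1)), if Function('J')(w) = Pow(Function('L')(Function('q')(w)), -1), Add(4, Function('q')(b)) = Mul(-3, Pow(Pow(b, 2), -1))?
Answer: Rational(-344323, 4) ≈ -86081.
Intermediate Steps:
Function('q')(b) = Add(-4, Mul(-3, Pow(b, -2))) (Function('q')(b) = Add(-4, Mul(-3, Pow(Pow(b, 2), -1))) = Add(-4, Mul(-3, Pow(b, -2))))
Function('L')(Q) = Mul(3, Q) (Function('L')(Q) = Mul(Rational(1, 2), Mul(6, Q)) = Mul(3, Q))
Function('J')(w) = Pow(Add(-12, Mul(-9, Pow(w, -2))), -1) (Function('J')(w) = Pow(Mul(3, Add(-4, Mul(-3, Pow(w, -2)))), -1) = Pow(Add(-12, Mul(-9, Pow(w, -2))), -1))
Mul(Z, Pow(Function('J')(U), -1)) = Mul(7027, Pow(Mul(-1, Pow(6, 2), Pow(Add(9, Mul(12, Pow(6, 2))), -1)), -1)) = Mul(7027, Pow(Mul(-1, 36, Pow(Add(9, Mul(12, 36)), -1)), -1)) = Mul(7027, Pow(Mul(-1, 36, Pow(Add(9, 432), -1)), -1)) = Mul(7027, Pow(Mul(-1, 36, Pow(441, -1)), -1)) = Mul(7027, Pow(Mul(-1, 36, Rational(1, 441)), -1)) = Mul(7027, Pow(Rational(-4, 49), -1)) = Mul(7027, Rational(-49, 4)) = Rational(-344323, 4)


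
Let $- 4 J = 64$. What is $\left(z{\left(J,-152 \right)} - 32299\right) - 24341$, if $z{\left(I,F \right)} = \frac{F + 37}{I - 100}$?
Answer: $- \frac{6570125}{116} \approx -56639.0$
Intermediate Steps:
$J = -16$ ($J = \left(- \frac{1}{4}\right) 64 = -16$)
$z{\left(I,F \right)} = \frac{37 + F}{-100 + I}$
$\left(z{\left(J,-152 \right)} - 32299\right) - 24341 = \left(\frac{37 - 152}{-100 - 16} - 32299\right) - 24341 = \left(\frac{1}{-116} \left(-115\right) - 32299\right) - 24341 = \left(\left(- \frac{1}{116}\right) \left(-115\right) - 32299\right) - 24341 = \left(\frac{115}{116} - 32299\right) - 24341 = - \frac{3746569}{116} - 24341 = - \frac{6570125}{116}$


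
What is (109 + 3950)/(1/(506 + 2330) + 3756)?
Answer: 11511324/10652017 ≈ 1.0807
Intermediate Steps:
(109 + 3950)/(1/(506 + 2330) + 3756) = 4059/(1/2836 + 3756) = 4059/(10652017/2836) = 4059*(2836/10652017) = 11511324/10652017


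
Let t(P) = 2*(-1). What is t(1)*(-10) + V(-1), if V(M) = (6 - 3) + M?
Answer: 22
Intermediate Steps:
V(M) = 3 + M
t(P) = -2
t(1)*(-10) + V(-1) = -2*(-10) + (3 - 1) = 20 + 2 = 22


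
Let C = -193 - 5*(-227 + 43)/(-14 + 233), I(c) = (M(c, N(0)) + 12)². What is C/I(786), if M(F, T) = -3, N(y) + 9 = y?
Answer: -41347/17739 ≈ -2.3309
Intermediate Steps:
N(y) = -9 + y
I(c) = 81 (I(c) = (-3 + 12)² = 9² = 81)
C = -41347/219 (C = -193 - (-920)/219 = -193 - 5*(-184/219) = -193 + 920/219 = -41347/219 ≈ -188.80)
C/I(786) = -41347/219/81 = -41347/219*1/81 = -41347/17739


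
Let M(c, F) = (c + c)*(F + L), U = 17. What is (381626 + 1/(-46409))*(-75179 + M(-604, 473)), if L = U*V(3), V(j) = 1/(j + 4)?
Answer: -80522113266270741/324863 ≈ -2.4786e+11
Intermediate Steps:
V(j) = 1/(4 + j)
L = 17/7 (L = 17/(4 + 3) = 17/7 ≈ 2.4286)
M(c, F) = 2*c*(17/7 + F) (M(c, F) = (c + c)*(F + 17/7) = (2*c)*(17/7 + F) = 2*c*(17/7 + F))
(381626 + 1/(-46409))*(-75179 + M(-604, 473)) = (381626 + 1/(-46409))*(-75179 + (2/7)*(-604)*(17 + 7*473)) = (381626 - 1/46409)*(-75179 + (2/7)*(-604)*(17 + 3311)) = 17710881033*(-75179 + (2/7)*(-604)*3328)/46409 = 17710881033*(-75179 - 4020224/7)/46409 = (17710881033/46409)*(-4546477/7) = -80522113266270741/324863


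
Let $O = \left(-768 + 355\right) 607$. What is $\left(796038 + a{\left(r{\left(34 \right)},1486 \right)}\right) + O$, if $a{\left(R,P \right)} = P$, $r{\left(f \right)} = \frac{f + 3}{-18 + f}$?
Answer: $546833$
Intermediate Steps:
$r{\left(f \right)} = \frac{3 + f}{-18 + f}$
$O = -250691$ ($O = \left(-413\right) 607 = -250691$)
$\left(796038 + a{\left(r{\left(34 \right)},1486 \right)}\right) + O = \left(796038 + 1486\right) - 250691 = 797524 - 250691 = 546833$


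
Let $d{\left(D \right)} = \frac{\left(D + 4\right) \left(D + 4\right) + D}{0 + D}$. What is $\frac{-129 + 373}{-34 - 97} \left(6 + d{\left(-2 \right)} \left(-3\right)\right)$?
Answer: $- \frac{2196}{131} \approx -16.763$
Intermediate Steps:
$d{\left(D \right)} = \frac{D + \left(4 + D\right)^{2}}{D}$ ($d{\left(D \right)} = \frac{\left(4 + D\right) \left(4 + D\right) + D}{D} = \frac{\left(4 + D\right)^{2} + D}{D} = \frac{D + \left(4 + D\right)^{2}}{D}$)
$\frac{-129 + 373}{-34 - 97} \left(6 + d{\left(-2 \right)} \left(-3\right)\right) = \frac{-129 + 373}{-34 - 97} \left(6 + \frac{-2 + \left(4 - 2\right)^{2}}{-2} \left(-3\right)\right) = \frac{244}{-131} \left(6 + - \frac{-2 + 2^{2}}{2} \left(-3\right)\right) = 244 \left(- \frac{1}{131}\right) \left(6 + - \frac{-2 + 4}{2} \left(-3\right)\right) = - \frac{244 \left(6 + \left(- \frac{1}{2}\right) 2 \left(-3\right)\right)}{131} = - \frac{244 \left(6 - -3\right)}{131} = - \frac{244 \left(6 + 3\right)}{131} = \left(- \frac{244}{131}\right) 9 = - \frac{2196}{131}$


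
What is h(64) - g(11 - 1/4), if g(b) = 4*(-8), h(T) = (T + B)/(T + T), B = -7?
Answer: 4153/128 ≈ 32.445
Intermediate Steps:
h(T) = (-7 + T)/(2*T) (h(T) = (T - 7)/(T + T) = (-7 + T)/((2*T)) = (-7 + T)*(1/(2*T)) = (-7 + T)/(2*T))
g(b) = -32
h(64) - g(11 - 1/4) = (½)*(-7 + 64)/64 - 1*(-32) = (½)*(1/64)*57 + 32 = 57/128 + 32 = 4153/128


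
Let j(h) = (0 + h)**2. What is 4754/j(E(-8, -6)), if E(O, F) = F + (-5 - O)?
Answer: 4754/9 ≈ 528.22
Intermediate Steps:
E(O, F) = -5 + F - O
j(h) = h**2
4754/j(E(-8, -6)) = 4754/((-5 - 6 - 1*(-8))**2) = 4754/((-5 - 6 + 8)**2) = 4754/((-3)**2) = 4754/9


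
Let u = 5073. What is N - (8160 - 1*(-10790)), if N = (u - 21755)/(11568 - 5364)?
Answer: -58791241/3102 ≈ -18953.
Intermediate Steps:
N = -8341/3102 (N = (5073 - 21755)/(11568 - 5364) = -16682/6204 = -16682*1/6204 = -8341/3102 ≈ -2.6889)
N - (8160 - 1*(-10790)) = -8341/3102 - (8160 - 1*(-10790)) = -8341/3102 - (8160 + 10790) = -8341/3102 - 1*18950 = -8341/3102 - 18950 = -58791241/3102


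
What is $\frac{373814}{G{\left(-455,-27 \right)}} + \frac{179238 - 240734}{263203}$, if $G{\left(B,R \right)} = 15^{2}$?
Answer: $\frac{98375129642}{59220675} \approx 1661.2$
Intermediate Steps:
$G{\left(B,R \right)} = 225$
$\frac{373814}{G{\left(-455,-27 \right)}} + \frac{179238 - 240734}{263203} = \frac{373814}{225} + \frac{179238 - 240734}{263203} = 373814 \cdot \frac{1}{225} + \left(179238 - 240734\right) \frac{1}{263203} = \frac{373814}{225} - \frac{61496}{263203} = \frac{98375129642}{59220675}$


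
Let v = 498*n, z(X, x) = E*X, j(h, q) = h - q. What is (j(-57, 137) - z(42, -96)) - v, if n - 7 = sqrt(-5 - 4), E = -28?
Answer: -2504 - 1494*I ≈ -2504.0 - 1494.0*I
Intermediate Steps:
z(X, x) = -28*X
n = 7 + 3*I (n = 7 + sqrt(-5 - 4) = 7 + sqrt(-9) = 7 + 3*I ≈ 7.0 + 3.0*I)
v = 3486 + 1494*I (v = 498*(7 + 3*I) = 3486 + 1494*I ≈ 3486.0 + 1494.0*I)
(j(-57, 137) - z(42, -96)) - v = ((-57 - 1*137) - (-28)*42) - (3486 + 1494*I) = ((-57 - 137) - 1*(-1176)) + (-3486 - 1494*I) = (-194 + 1176) + (-3486 - 1494*I) = 982 + (-3486 - 1494*I) = -2504 - 1494*I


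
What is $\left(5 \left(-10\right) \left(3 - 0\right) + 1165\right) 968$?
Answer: $982520$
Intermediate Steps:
$\left(5 \left(-10\right) \left(3 - 0\right) + 1165\right) 968 = \left(- 50 \left(3 + 0\right) + 1165\right) 968 = \left(\left(-50\right) 3 + 1165\right) 968 = \left(-150 + 1165\right) 968 = 1015 \cdot 968 = 982520$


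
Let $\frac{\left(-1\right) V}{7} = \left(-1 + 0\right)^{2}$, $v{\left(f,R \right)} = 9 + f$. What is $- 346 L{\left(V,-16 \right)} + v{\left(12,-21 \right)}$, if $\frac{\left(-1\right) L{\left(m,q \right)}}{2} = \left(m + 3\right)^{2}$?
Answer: $11093$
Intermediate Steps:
$V = -7$ ($V = - 7 \left(-1 + 0\right)^{2} = - 7 \left(-1\right)^{2} = \left(-7\right) 1 = -7$)
$L{\left(m,q \right)} = - 2 \left(3 + m\right)^{2}$ ($L{\left(m,q \right)} = - 2 \left(m + 3\right)^{2} = - 2 \left(3 + m\right)^{2}$)
$- 346 L{\left(V,-16 \right)} + v{\left(12,-21 \right)} = - 346 \left(- 2 \left(3 - 7\right)^{2}\right) + \left(9 + 12\right) = - 346 \left(- 2 \left(-4\right)^{2}\right) + 21 = - 346 \left(\left(-2\right) 16\right) + 21 = \left(-346\right) \left(-32\right) + 21 = 11072 + 21 = 11093$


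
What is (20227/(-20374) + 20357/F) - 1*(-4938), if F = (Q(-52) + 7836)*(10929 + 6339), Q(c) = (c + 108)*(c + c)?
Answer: 1747350932055439/353929141392 ≈ 4937.0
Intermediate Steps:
Q(c) = 2*c*(108 + c) (Q(c) = (108 + c)*(2*c) = 2*c*(108 + c))
F = 34743216 (F = (2*(-52)*(108 - 52) + 7836)*(10929 + 6339) = (2*(-52)*56 + 7836)*17268 = (-5824 + 7836)*17268 = 2012*17268 = 34743216)
(20227/(-20374) + 20357/F) - 1*(-4938) = (20227/(-20374) + 20357/34743216) - 1*(-4938) = (20227*(-1/20374) + 20357*(1/34743216)) + 4938 = (-20227/20374 + 20357/34743216) + 4938 = -351168138257/353929141392 + 4938 = 1747350932055439/353929141392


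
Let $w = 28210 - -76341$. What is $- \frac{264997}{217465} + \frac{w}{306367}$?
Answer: $- \frac{58450152684}{66624099655} \approx -0.87731$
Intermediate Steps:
$w = 104551$ ($w = 28210 + 76341 = 104551$)
$- \frac{264997}{217465} + \frac{w}{306367} = - \frac{264997}{217465} + \frac{104551}{306367} = - \frac{58450152684}{66624099655}$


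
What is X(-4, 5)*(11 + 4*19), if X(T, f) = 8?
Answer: 696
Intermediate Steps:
X(-4, 5)*(11 + 4*19) = 8*(11 + 4*19) = 8*(11 + 76) = 8*87 = 696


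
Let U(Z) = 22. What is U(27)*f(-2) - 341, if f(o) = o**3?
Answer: -517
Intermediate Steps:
U(27)*f(-2) - 341 = 22*(-2)**3 - 341 = 22*(-8) - 341 = -176 - 341 = -517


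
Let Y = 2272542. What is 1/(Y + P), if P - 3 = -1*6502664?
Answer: -1/4230119 ≈ -2.3640e-7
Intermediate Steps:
P = -6502661 (P = 3 - 1*6502664 = 3 - 6502664 = -6502661)
1/(Y + P) = 1/(2272542 - 6502661) = 1/(-4230119) = -1/4230119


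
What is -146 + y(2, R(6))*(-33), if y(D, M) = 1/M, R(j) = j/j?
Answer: -179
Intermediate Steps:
R(j) = 1
-146 + y(2, R(6))*(-33) = -146 - 33/1 = -146 + 1*(-33) = -146 - 33 = -179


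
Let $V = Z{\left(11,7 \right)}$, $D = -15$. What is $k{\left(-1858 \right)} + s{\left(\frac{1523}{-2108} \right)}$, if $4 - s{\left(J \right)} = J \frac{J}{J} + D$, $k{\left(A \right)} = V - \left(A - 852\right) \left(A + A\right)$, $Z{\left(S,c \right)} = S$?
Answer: $- \frac{21228254117}{2108} \approx -1.007 \cdot 10^{7}$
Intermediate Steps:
$V = 11$
$k{\left(A \right)} = 11 - 2 A \left(-852 + A\right)$ ($k{\left(A \right)} = 11 - \left(A - 852\right) \left(A + A\right) = 11 - \left(-852 + A\right) 2 A = 11 - 2 A \left(-852 + A\right)$)
$s{\left(J \right)} = 19 - J$ ($s{\left(J \right)} = 4 - \left(J \frac{J}{J} - 15\right) = 4 - \left(J 1 - 15\right) = 4 - \left(J - 15\right) = 4 - \left(-15 + J\right) = 19 - J$)
$k{\left(-1858 \right)} + s{\left(\frac{1523}{-2108} \right)} = \left(11 - 2 \left(-1858\right)^{2} + 1704 \left(-1858\right)\right) + \left(19 - \frac{1523}{-2108}\right) = \left(11 - 6904328 - 3166032\right) + \left(19 - 1523 \left(- \frac{1}{2108}\right)\right) = \left(11 - 6904328 - 3166032\right) + \left(19 - - \frac{1523}{2108}\right) = -10070349 + \left(19 + \frac{1523}{2108}\right) = -10070349 + \frac{41575}{2108} = - \frac{21228254117}{2108}$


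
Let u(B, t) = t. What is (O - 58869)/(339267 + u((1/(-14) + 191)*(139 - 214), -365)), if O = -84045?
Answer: -71457/169451 ≈ -0.42170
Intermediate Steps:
(O - 58869)/(339267 + u((1/(-14) + 191)*(139 - 214), -365)) = (-84045 - 58869)/(339267 - 365) = -142914/338902 = -142914*1/338902 = -71457/169451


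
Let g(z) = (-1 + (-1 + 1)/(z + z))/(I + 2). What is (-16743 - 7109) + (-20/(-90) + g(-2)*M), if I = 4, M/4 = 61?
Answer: -215032/9 ≈ -23892.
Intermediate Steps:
M = 244 (M = 4*61 = 244)
g(z) = -⅙ (g(z) = (-1 + (-1 + 1)/(z + z))/(4 + 2) = (-1 + 0/((2*z)))/6 = (-1 + 0*(1/(2*z)))*(⅙) = (-1 + 0)*(⅙) = -1*⅙ = -⅙)
(-16743 - 7109) + (-20/(-90) + g(-2)*M) = (-16743 - 7109) + (-20/(-90) - ⅙*244) = -23852 + (-20*(-1/90) - 122/3) = -23852 + (2/9 - 122/3) = -23852 - 364/9 = -215032/9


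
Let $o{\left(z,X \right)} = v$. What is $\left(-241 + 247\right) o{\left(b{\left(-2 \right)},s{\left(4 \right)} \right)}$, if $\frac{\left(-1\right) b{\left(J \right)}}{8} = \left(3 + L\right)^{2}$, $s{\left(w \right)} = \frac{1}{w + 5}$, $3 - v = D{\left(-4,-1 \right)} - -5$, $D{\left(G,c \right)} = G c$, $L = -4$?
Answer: $-36$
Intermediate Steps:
$v = -6$ ($v = 3 - \left(\left(-4\right) \left(-1\right) - -5\right) = 3 - \left(4 + 5\right) = 3 - 9 = -6$)
$s{\left(w \right)} = \frac{1}{5 + w}$
$b{\left(J \right)} = -8$ ($b{\left(J \right)} = - 8 \left(3 - 4\right)^{2} = - 8 \left(-1\right)^{2} = \left(-8\right) 1 = -8$)
$o{\left(z,X \right)} = -6$
$\left(-241 + 247\right) o{\left(b{\left(-2 \right)},s{\left(4 \right)} \right)} = \left(-241 + 247\right) \left(-6\right) = 6 \left(-6\right) = -36$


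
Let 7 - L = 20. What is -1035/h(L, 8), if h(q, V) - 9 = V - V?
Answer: -115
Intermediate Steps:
L = -13 (L = 7 - 1*20 = 7 - 20 = -13)
h(q, V) = 9 (h(q, V) = 9 + (V - V) = 9 + 0 = 9)
-1035/h(L, 8) = -1035/9 = -1035*⅑ = -115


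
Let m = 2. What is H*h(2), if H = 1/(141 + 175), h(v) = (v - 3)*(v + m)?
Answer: -1/79 ≈ -0.012658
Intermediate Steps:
h(v) = (-3 + v)*(2 + v) (h(v) = (v - 3)*(v + 2) = (-3 + v)*(2 + v))
H = 1/316 ≈ 0.0031646
H*h(2) = (-6 + 2² - 1*2)/316 = (-6 + 4 - 2)/316 = (1/316)*(-4) = -1/79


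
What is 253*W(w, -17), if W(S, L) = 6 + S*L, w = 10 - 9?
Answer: -2783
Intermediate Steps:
w = 1
W(S, L) = 6 + L*S
253*W(w, -17) = 253*(6 - 17*1) = 253*(6 - 17) = 253*(-11) = -2783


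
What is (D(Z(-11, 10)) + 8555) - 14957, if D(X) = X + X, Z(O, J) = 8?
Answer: -6386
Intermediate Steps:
D(X) = 2*X
(D(Z(-11, 10)) + 8555) - 14957 = (2*8 + 8555) - 14957 = (16 + 8555) - 14957 = 8571 - 14957 = -6386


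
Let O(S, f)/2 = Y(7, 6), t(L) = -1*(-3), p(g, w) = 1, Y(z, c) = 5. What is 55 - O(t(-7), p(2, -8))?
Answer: 45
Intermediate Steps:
t(L) = 3
O(S, f) = 10 (O(S, f) = 2*5 = 10)
55 - O(t(-7), p(2, -8)) = 55 - 1*10 = 55 - 10 = 45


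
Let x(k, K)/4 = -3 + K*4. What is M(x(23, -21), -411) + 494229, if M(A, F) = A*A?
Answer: 615333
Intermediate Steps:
x(k, K) = -12 + 16*K (x(k, K) = 4*(-3 + K*4) = 4*(-3 + 4*K) = -12 + 16*K)
M(A, F) = A²
M(x(23, -21), -411) + 494229 = (-12 + 16*(-21))² + 494229 = (-12 - 336)² + 494229 = (-348)² + 494229 = 121104 + 494229 = 615333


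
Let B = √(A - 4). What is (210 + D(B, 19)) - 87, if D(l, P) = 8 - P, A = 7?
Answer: 112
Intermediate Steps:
B = √3 (B = √(7 - 4) = √3 ≈ 1.7320)
(210 + D(B, 19)) - 87 = (210 + (8 - 1*19)) - 87 = (210 + (8 - 19)) - 87 = (210 - 11) - 87 = 199 - 87 = 112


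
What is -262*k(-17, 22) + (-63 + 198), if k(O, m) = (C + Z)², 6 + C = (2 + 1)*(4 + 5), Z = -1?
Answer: -104665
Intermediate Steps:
C = 21 (C = -6 + (2 + 1)*(4 + 5) = -6 + 3*9 = -6 + 27 = 21)
k(O, m) = 400 (k(O, m) = (21 - 1)² = 20² = 400)
-262*k(-17, 22) + (-63 + 198) = -262*400 + (-63 + 198) = -104800 + 135 = -104665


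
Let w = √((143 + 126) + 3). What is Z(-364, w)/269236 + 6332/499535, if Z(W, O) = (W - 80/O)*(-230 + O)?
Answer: 10871477438/33623201315 - 458*√17/104023 ≈ 0.30518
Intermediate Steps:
w = 4*√17 (w = √(269 + 3) = √272 = 4*√17 ≈ 16.492)
Z(W, O) = (-230 + O)*(W - 80/O)
Z(-364, w)/269236 + 6332/499535 = (-80 - 230*(-364) + 18400/((4*√17)) + (4*√17)*(-364))/269236 + 6332/499535 = (-80 + 83720 + 18400*(√17/68) - 1456*√17)*(1/269236) + 6332*(1/499535) = (-80 + 83720 + 4600*√17/17 - 1456*√17)*(1/269236) + 6332/499535 = (83640 - 20152*√17/17)*(1/269236) + 6332/499535 = (20910/67309 - 458*√17/104023) + 6332/499535 = 10871477438/33623201315 - 458*√17/104023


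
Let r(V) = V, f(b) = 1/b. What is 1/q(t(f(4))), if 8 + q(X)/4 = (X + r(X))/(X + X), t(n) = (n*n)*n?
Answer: -1/28 ≈ -0.035714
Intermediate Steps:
t(n) = n³ (t(n) = n²*n = n³)
q(X) = -28 (q(X) = -32 + 4*((X + X)/(X + X)) = -32 + 4*((2*X)/((2*X))) = -32 + 4*((2*X)*(1/(2*X))) = -32 + 4*1 = -32 + 4 = -28)
1/q(t(f(4))) = 1/(-28) = -1/28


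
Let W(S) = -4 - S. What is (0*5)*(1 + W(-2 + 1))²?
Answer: 0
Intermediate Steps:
(0*5)*(1 + W(-2 + 1))² = (0*5)*(1 + (-4 - (-2 + 1)))² = 0*(1 + (-4 - 1*(-1)))² = 0*(1 + (-4 + 1))² = 0*(1 - 3)² = 0*(-2)² = 0*4 = 0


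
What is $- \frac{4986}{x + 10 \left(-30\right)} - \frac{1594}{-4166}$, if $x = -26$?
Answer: $\frac{5322830}{339529} \approx 15.677$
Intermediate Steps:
$- \frac{4986}{x + 10 \left(-30\right)} - \frac{1594}{-4166} = - \frac{4986}{-26 + 10 \left(-30\right)} - \frac{1594}{-4166} = - \frac{4986}{-26 - 300} - - \frac{797}{2083} = - \frac{4986}{-326} + \frac{797}{2083} = \left(-4986\right) \left(- \frac{1}{326}\right) + \frac{797}{2083} = \frac{2493}{163} + \frac{797}{2083} = \frac{5322830}{339529}$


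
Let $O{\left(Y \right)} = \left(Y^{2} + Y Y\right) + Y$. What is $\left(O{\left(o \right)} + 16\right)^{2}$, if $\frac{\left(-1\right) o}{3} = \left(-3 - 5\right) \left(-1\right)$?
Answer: $1308736$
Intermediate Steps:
$o = -24$ ($o = - 3 \left(-3 - 5\right) \left(-1\right) = - 3 \left(\left(-8\right) \left(-1\right)\right) = \left(-3\right) 8 = -24$)
$O{\left(Y \right)} = Y + 2 Y^{2}$ ($O{\left(Y \right)} = \left(Y^{2} + Y^{2}\right) + Y = 2 Y^{2} + Y = Y + 2 Y^{2}$)
$\left(O{\left(o \right)} + 16\right)^{2} = \left(- 24 \left(1 + 2 \left(-24\right)\right) + 16\right)^{2} = \left(- 24 \left(1 - 48\right) + 16\right)^{2} = \left(\left(-24\right) \left(-47\right) + 16\right)^{2} = \left(1128 + 16\right)^{2} = 1144^{2} = 1308736$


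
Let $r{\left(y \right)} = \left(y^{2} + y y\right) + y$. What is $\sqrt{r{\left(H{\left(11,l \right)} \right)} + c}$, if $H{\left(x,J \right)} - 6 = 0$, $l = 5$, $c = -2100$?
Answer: $i \sqrt{2022} \approx 44.967 i$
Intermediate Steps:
$H{\left(x,J \right)} = 6$ ($H{\left(x,J \right)} = 6 + 0 = 6$)
$r{\left(y \right)} = y + 2 y^{2}$ ($r{\left(y \right)} = \left(y^{2} + y^{2}\right) + y = 2 y^{2} + y = y + 2 y^{2}$)
$\sqrt{r{\left(H{\left(11,l \right)} \right)} + c} = \sqrt{6 \left(1 + 2 \cdot 6\right) - 2100} = \sqrt{6 \left(1 + 12\right) - 2100} = \sqrt{6 \cdot 13 - 2100} = \sqrt{78 - 2100} = \sqrt{-2022} = i \sqrt{2022}$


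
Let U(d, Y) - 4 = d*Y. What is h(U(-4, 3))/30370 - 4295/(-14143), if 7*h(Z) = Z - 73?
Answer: 911928467/3006660370 ≈ 0.30330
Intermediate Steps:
U(d, Y) = 4 + Y*d (U(d, Y) = 4 + d*Y = 4 + Y*d)
h(Z) = -73/7 + Z/7 (h(Z) = (Z - 73)/7 = (-73 + Z)/7 = -73/7 + Z/7)
h(U(-4, 3))/30370 - 4295/(-14143) = (-73/7 + (4 + 3*(-4))/7)/30370 - 4295/(-14143) = (-73/7 + (4 - 12)/7)*(1/30370) - 4295*(-1/14143) = (-73/7 + (⅐)*(-8))*(1/30370) + 4295/14143 = (-73/7 - 8/7)*(1/30370) + 4295/14143 = -81/7*1/30370 + 4295/14143 = -81/212590 + 4295/14143 = 911928467/3006660370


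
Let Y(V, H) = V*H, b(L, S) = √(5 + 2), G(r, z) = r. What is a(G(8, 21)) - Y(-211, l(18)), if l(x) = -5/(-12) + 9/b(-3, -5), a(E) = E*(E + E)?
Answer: 2591/12 + 1899*√7/7 ≈ 933.67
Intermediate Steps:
b(L, S) = √7
a(E) = 2*E² (a(E) = E*(2*E) = 2*E²)
l(x) = 5/12 + 9*√7/7 (l(x) = -5/(-12) + 9/(√7) = -5*(-1/12) + 9*(√7/7) = 5/12 + 9*√7/7)
Y(V, H) = H*V
a(G(8, 21)) - Y(-211, l(18)) = 2*8² - (5/12 + 9*√7/7)*(-211) = 2*64 - (-1055/12 - 1899*√7/7) = 128 + (1055/12 + 1899*√7/7) = 2591/12 + 1899*√7/7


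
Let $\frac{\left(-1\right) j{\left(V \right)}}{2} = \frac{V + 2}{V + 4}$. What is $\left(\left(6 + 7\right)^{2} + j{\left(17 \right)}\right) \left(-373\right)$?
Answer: $- \frac{1309603}{21} \approx -62362.0$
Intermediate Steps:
$j{\left(V \right)} = - \frac{2 \left(2 + V\right)}{4 + V}$ ($j{\left(V \right)} = - 2 \frac{V + 2}{V + 4} = - 2 \frac{2 + V}{4 + V} = - \frac{2 \left(2 + V\right)}{4 + V}$)
$\left(\left(6 + 7\right)^{2} + j{\left(17 \right)}\right) \left(-373\right) = \left(\left(6 + 7\right)^{2} + \frac{2 \left(-2 - 17\right)}{4 + 17}\right) \left(-373\right) = \left(13^{2} + \frac{2 \left(-2 - 17\right)}{21}\right) \left(-373\right) = \left(169 + 2 \cdot \frac{1}{21} \left(-19\right)\right) \left(-373\right) = \left(169 - \frac{38}{21}\right) \left(-373\right) = \frac{3511}{21} \left(-373\right) = - \frac{1309603}{21}$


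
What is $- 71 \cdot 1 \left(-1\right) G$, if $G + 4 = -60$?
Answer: $-4544$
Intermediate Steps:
$G = -64$ ($G = -4 - 60 = -64$)
$- 71 \cdot 1 \left(-1\right) G = - 71 \cdot 1 \left(-1\right) \left(-64\right) = \left(-71\right) \left(-1\right) \left(-64\right) = 71 \left(-64\right) = -4544$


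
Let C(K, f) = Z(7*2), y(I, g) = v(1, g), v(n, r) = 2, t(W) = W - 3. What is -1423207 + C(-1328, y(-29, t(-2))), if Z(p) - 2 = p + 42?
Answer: -1423149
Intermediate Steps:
t(W) = -3 + W
y(I, g) = 2
Z(p) = 44 + p (Z(p) = 2 + (p + 42) = 2 + (42 + p) = 44 + p)
C(K, f) = 58 (C(K, f) = 44 + 7*2 = 44 + 14 = 58)
-1423207 + C(-1328, y(-29, t(-2))) = -1423207 + 58 = -1423149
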